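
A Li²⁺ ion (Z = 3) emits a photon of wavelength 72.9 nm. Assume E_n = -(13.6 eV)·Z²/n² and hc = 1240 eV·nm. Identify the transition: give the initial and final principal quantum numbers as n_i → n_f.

n_i = 3, n_f = 2

The photon energy is ΔE = hc/λ = 1240 / 72.9 = 17.01 eV.
With Z = 3, ΔE = 122.4 × (1/n_f² − 1/n_i²), so 1/n_f² − 1/n_i² = 0.1390.
Trying n_f = 2 gives 1/n_i² = 0.1110, i.e. n_i ≈ 3; this pair matches.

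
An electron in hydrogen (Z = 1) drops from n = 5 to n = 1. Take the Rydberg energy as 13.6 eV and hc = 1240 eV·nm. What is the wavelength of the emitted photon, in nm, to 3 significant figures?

95.0 nm

ΔE = 13.60 × (1/1² − 1/5²) = 13.60 × 0.9600 = 13.06 eV.
λ = hc/ΔE = 1240 / 13.06 = 95.0 nm.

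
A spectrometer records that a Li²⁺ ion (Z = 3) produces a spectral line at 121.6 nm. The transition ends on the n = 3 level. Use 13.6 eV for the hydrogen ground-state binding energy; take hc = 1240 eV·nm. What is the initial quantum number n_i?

The photon energy is ΔE = hc/λ = 1240 / 121.6 = 10.20 eV.
With Z = 3, ΔE = 122.4 × (1/n_f² − 1/n_i²), so 1/n_f² − 1/n_i² = 0.08331.
With n_f = 3: 1/n_i² = 1/9 − 0.08331 = 0.02780, so n_i ≈ 6.00.

n_i = 6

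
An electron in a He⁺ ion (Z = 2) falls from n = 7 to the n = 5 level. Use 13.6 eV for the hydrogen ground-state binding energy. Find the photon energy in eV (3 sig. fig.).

The Bohr energies scale as Z², so for Z = 2: E_n = −54.40/n² eV.
E_7 = −54.40/49 = −1.110 eV and E_5 = −54.40/25 = −2.176 eV.
The photon energy is |E_7 − E_5| = 1.07 eV.

1.07 eV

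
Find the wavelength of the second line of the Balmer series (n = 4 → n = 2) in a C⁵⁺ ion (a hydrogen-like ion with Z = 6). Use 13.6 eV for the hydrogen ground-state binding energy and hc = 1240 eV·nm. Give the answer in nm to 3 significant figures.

13.5 nm

The Balmer series terminates on n_f = 2; the second line has n_i = 2+2 = 4.
ΔE = 489.6 × (1/2² − 1/4²) = 91.80 eV.
λ = 1240 / 91.80 = 13.5 nm.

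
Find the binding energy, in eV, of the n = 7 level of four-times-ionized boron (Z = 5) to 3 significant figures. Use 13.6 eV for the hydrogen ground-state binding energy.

E_n = −13.6 Z²/n² = −340.0/n² eV for Z = 5.
E_7 = −340.0/49 = −6.94 eV, so ionization (to E = 0) requires 6.94 eV.

6.94 eV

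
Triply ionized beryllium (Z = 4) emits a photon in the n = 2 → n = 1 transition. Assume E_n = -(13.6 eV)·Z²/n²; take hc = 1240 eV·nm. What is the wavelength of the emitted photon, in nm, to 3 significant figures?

7.60 nm

For Z = 4 the level energies scale as Z², so the effective Rydberg energy is 13.6 × 16 = 217.6 eV.
ΔE = 217.6 × (1/1² − 1/2²) = 217.6 × 0.7500 = 163.2 eV.
λ = hc/ΔE = 1240 / 163.2 = 7.60 nm.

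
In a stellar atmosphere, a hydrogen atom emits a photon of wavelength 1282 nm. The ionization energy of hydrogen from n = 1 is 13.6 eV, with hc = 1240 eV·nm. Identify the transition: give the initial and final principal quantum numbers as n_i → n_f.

n_i = 5, n_f = 3

The photon energy is ΔE = hc/λ = 1240 / 1282 = 0.9672 eV.
With Z = 1, ΔE = 13.60 × (1/n_f² − 1/n_i²), so 1/n_f² − 1/n_i² = 0.07112.
Trying n_f = 3 gives 1/n_i² = 0.03999, i.e. n_i ≈ 5; this pair matches.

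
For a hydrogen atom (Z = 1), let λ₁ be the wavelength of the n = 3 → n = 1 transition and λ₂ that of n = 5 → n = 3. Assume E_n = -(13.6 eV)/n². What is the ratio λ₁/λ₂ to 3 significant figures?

λ ∝ 1/ΔE ∝ 1/(1/n_f² − 1/n_i²), and the Z² and hc factors cancel in the ratio.
λ₁/λ₂ = (1/3² − 1/5²)/(1/1² − 1/3²) = 0.07111/0.8889 = 0.0800.

0.0800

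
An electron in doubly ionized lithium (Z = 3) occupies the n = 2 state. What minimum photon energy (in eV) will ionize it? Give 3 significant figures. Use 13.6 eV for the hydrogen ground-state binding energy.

E_n = −13.6 Z²/n² = −122.4/n² eV for Z = 3.
E_2 = −122.4/4 = −30.6 eV, so ionization (to E = 0) requires 30.6 eV.

30.6 eV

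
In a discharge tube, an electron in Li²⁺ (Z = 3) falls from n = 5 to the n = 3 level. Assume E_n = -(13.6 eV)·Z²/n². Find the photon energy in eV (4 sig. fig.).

8.704 eV

The Bohr energies scale as Z², so for Z = 3: E_n = −122.4/n² eV.
E_5 = −122.4/25 = −4.896 eV and E_3 = −122.4/9 = −13.60 eV.
The photon energy is |E_5 − E_3| = 8.704 eV.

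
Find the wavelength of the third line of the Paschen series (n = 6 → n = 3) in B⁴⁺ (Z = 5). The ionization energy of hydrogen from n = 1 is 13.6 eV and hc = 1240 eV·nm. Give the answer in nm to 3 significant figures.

The Paschen series terminates on n_f = 3; the third line has n_i = 3+3 = 6.
ΔE = 340.0 × (1/3² − 1/6²) = 28.33 eV.
λ = 1240 / 28.33 = 43.8 nm.

43.8 nm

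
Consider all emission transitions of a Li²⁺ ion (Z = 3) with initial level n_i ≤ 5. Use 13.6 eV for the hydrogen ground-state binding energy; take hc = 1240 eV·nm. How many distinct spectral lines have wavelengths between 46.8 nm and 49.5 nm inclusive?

Enumerate all n_i → n_f pairs with 1 ≤ n_f < n_i ≤ 5 and compute λ = 1240 / [13.6·9·(1/n_f² − 1/n_i²)].
Lines falling in [46.8, 49.5] nm: 5→2 (48.24 nm).

1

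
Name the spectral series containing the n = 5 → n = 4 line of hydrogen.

Brackett

The series is set by the lower level: n_f = 4 is the Brackett series.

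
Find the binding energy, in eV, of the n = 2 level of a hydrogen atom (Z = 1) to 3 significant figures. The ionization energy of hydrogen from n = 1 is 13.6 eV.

E_2 = −13.60/4 = −3.40 eV, so ionization (to E = 0) requires 3.40 eV.

3.40 eV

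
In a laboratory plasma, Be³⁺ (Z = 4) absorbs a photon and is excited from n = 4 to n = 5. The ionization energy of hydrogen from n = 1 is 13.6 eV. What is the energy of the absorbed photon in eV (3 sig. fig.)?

The Bohr energies scale as Z², so for Z = 4: E_n = −217.6/n² eV.
E_5 = −217.6/25 = −8.704 eV and E_4 = −217.6/16 = −13.60 eV.
The photon energy is |E_5 − E_4| = 4.90 eV.

4.90 eV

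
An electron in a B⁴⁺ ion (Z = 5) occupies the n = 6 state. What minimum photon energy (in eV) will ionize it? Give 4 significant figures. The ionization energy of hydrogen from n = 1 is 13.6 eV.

9.444 eV

E_n = −13.6 Z²/n² = −340.0/n² eV for Z = 5.
E_6 = −340.0/36 = −9.444 eV, so ionization (to E = 0) requires 9.444 eV.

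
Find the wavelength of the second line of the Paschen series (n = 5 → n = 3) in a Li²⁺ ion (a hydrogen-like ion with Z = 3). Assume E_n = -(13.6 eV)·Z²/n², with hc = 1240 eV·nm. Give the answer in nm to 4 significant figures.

The Paschen series terminates on n_f = 3; the second line has n_i = 3+2 = 5.
ΔE = 122.4 × (1/3² − 1/5²) = 8.704 eV.
λ = 1240 / 8.704 = 142.5 nm.

142.5 nm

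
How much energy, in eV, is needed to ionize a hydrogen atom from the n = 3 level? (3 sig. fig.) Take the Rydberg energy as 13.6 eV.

E_3 = −13.60/9 = −1.51 eV, so ionization (to E = 0) requires 1.51 eV.

1.51 eV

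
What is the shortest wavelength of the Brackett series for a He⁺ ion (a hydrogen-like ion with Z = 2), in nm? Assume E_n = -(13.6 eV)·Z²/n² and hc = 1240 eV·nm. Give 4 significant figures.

364.7 nm

The Brackett series has lower level n_f = 4; the series limit corresponds to n_i → ∞.
ΔE_max = 13.6 × 4 / 4² = 3.400 eV.
λ_min = 1240 / 3.400 = 364.7 nm.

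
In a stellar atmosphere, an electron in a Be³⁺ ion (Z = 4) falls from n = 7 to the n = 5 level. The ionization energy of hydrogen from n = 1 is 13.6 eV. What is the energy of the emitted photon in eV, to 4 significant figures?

The Bohr energies scale as Z², so for Z = 4: E_n = −217.6/n² eV.
E_7 = −217.6/49 = −4.441 eV and E_5 = −217.6/25 = −8.704 eV.
The photon energy is |E_7 − E_5| = 4.263 eV.

4.263 eV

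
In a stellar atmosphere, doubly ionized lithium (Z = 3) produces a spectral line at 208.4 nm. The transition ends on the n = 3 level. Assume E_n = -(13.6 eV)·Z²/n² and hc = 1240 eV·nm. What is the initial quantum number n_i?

The photon energy is ΔE = hc/λ = 1240 / 208.4 = 5.950 eV.
With Z = 3, ΔE = 122.4 × (1/n_f² − 1/n_i²), so 1/n_f² − 1/n_i² = 0.04861.
With n_f = 3: 1/n_i² = 1/9 − 0.04861 = 0.06250, so n_i ≈ 4.00.

n_i = 4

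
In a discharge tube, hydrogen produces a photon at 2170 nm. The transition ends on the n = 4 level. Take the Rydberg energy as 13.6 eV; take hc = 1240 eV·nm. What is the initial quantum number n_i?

The photon energy is ΔE = hc/λ = 1240 / 2170 = 0.5714 eV.
With Z = 1, ΔE = 13.60 × (1/n_f² − 1/n_i²), so 1/n_f² − 1/n_i² = 0.04202.
With n_f = 4: 1/n_i² = 1/16 − 0.04202 = 0.02048, so n_i ≈ 6.99.

n_i = 7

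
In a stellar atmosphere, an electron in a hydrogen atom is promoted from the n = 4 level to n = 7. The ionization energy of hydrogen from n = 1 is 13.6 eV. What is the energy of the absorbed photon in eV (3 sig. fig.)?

E_7 = −13.60/49 = −0.2776 eV and E_4 = −13.60/16 = −0.8500 eV.
The photon energy is |E_7 − E_4| = 0.572 eV.

0.572 eV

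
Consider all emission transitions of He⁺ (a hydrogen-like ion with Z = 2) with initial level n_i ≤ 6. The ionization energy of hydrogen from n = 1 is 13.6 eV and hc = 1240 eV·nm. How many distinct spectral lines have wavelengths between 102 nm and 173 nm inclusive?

Enumerate all n_i → n_f pairs with 1 ≤ n_f < n_i ≤ 6 and compute λ = 1240 / [13.6·4·(1/n_f² − 1/n_i²)].
Lines falling in [102, 173] nm: 6→2 (102.6 nm), 5→2 (108.5 nm), 4→2 (121.6 nm), 3→2 (164.1 nm).

4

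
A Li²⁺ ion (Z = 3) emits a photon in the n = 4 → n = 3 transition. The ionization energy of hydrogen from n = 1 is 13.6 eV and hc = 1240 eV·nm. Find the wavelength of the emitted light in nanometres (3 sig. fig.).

208 nm

For Z = 3 the level energies scale as Z², so the effective Rydberg energy is 13.6 × 9 = 122.4 eV.
ΔE = 122.4 × (1/3² − 1/4²) = 122.4 × 0.04861 = 5.950 eV.
λ = hc/ΔE = 1240 / 5.950 = 208 nm.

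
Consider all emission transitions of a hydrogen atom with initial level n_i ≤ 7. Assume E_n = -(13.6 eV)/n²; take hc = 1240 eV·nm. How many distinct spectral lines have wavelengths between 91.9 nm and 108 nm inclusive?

Enumerate all n_i → n_f pairs with 1 ≤ n_f < n_i ≤ 7 and compute λ = 1240 / [13.6·1·(1/n_f² − 1/n_i²)].
Lines falling in [91.9, 108] nm: 7→1 (93.08 nm), 6→1 (93.78 nm), 5→1 (94.98 nm), 4→1 (97.25 nm), 3→1 (102.6 nm).

5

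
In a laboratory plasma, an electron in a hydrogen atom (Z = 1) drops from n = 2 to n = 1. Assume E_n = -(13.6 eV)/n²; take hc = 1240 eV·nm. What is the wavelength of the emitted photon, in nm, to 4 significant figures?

121.6 nm

ΔE = 13.60 × (1/1² − 1/2²) = 13.60 × 0.7500 = 10.20 eV.
λ = hc/ΔE = 1240 / 10.20 = 121.6 nm.
This line belongs to the Lyman series.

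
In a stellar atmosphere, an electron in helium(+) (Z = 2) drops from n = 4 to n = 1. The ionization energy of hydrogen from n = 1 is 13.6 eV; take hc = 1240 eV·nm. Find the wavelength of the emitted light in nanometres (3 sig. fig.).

24.3 nm

For Z = 2 the level energies scale as Z², so the effective Rydberg energy is 13.6 × 4 = 54.40 eV.
ΔE = 54.40 × (1/1² − 1/4²) = 54.40 × 0.9375 = 51.00 eV.
λ = hc/ΔE = 1240 / 51.00 = 24.3 nm.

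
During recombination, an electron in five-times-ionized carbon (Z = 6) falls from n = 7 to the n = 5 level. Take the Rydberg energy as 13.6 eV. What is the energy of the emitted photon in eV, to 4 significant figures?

The Bohr energies scale as Z², so for Z = 6: E_n = −489.6/n² eV.
E_7 = −489.6/49 = −9.992 eV and E_5 = −489.6/25 = −19.58 eV.
The photon energy is |E_7 − E_5| = 9.592 eV.

9.592 eV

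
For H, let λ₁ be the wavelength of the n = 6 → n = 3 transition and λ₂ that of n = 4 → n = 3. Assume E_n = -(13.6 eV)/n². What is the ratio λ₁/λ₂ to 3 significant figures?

λ ∝ 1/ΔE ∝ 1/(1/n_f² − 1/n_i²), and the Z² and hc factors cancel in the ratio.
λ₁/λ₂ = (1/3² − 1/4²)/(1/3² − 1/6²) = 0.04861/0.08333 = 0.583.

0.583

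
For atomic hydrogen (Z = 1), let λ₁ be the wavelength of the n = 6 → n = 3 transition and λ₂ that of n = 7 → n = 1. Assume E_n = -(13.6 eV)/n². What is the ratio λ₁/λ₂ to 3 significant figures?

λ ∝ 1/ΔE ∝ 1/(1/n_f² − 1/n_i²), and the Z² and hc factors cancel in the ratio.
λ₁/λ₂ = (1/1² − 1/7²)/(1/3² − 1/6²) = 0.9796/0.08333 = 11.8.

11.8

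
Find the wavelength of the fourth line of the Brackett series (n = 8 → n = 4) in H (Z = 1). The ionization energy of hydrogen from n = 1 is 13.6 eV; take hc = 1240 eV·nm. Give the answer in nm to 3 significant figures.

1950 nm

The Brackett series terminates on n_f = 4; the fourth line has n_i = 4+4 = 8.
ΔE = 13.60 × (1/4² − 1/8²) = 0.6375 eV.
λ = 1240 / 0.6375 = 1950 nm.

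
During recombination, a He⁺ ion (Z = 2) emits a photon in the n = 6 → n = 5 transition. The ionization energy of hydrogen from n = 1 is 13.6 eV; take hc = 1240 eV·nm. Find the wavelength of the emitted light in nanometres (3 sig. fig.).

For Z = 2 the level energies scale as Z², so the effective Rydberg energy is 13.6 × 4 = 54.40 eV.
ΔE = 54.40 × (1/5² − 1/6²) = 54.40 × 0.01222 = 0.6649 eV.
λ = hc/ΔE = 1240 / 0.6649 = 1860 nm.

1860 nm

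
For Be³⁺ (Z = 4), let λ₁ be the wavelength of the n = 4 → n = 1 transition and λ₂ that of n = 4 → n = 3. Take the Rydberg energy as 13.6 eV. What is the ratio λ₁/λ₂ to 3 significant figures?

0.0519

λ ∝ 1/ΔE ∝ 1/(1/n_f² − 1/n_i²), and the Z² and hc factors cancel in the ratio.
λ₁/λ₂ = (1/3² − 1/4²)/(1/1² − 1/4²) = 0.04861/0.9375 = 0.0519.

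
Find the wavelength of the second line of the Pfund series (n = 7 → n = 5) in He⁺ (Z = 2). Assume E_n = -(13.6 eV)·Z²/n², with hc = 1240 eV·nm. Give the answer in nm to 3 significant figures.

1160 nm

The Pfund series terminates on n_f = 5; the second line has n_i = 5+2 = 7.
ΔE = 54.40 × (1/5² − 1/7²) = 1.066 eV.
λ = 1240 / 1.066 = 1160 nm.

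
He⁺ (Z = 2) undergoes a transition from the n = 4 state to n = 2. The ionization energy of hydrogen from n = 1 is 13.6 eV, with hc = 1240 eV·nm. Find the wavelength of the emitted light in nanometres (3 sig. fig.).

For Z = 2 the level energies scale as Z², so the effective Rydberg energy is 13.6 × 4 = 54.40 eV.
ΔE = 54.40 × (1/2² − 1/4²) = 54.40 × 0.1875 = 10.20 eV.
λ = hc/ΔE = 1240 / 10.20 = 122 nm.

122 nm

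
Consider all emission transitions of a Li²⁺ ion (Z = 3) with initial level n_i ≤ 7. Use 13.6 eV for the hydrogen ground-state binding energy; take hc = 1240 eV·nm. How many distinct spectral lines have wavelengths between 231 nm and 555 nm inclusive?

Enumerate all n_i → n_f pairs with 1 ≤ n_f < n_i ≤ 7 and compute λ = 1240 / [13.6·9·(1/n_f² − 1/n_i²)].
Lines falling in [231, 555] nm: 7→4 (240.7 nm), 6→4 (291.8 nm), 5→4 (450.3 nm), 7→5 (517.1 nm).

4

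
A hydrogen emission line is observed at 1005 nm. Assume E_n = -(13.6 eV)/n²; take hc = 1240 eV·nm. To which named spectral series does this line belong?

Paschen

ΔE = 1240/1005 = 1.234 eV.
This matches 13.6 × (1/3² − 1/7²), so n_f = 3: the Paschen series.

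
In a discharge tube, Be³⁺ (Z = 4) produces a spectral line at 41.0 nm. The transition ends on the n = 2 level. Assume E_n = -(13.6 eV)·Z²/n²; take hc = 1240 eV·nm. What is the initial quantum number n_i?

n_i = 3

The photon energy is ΔE = hc/λ = 1240 / 41.0 = 30.24 eV.
With Z = 4, ΔE = 217.6 × (1/n_f² − 1/n_i²), so 1/n_f² − 1/n_i² = 0.1390.
With n_f = 2: 1/n_i² = 1/4 − 0.1390 = 0.1110, so n_i ≈ 3.00.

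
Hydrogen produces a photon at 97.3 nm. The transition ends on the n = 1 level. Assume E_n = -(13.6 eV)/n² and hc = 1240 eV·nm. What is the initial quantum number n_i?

n_i = 4

The photon energy is ΔE = hc/λ = 1240 / 97.3 = 12.74 eV.
With Z = 1, ΔE = 13.60 × (1/n_f² − 1/n_i²), so 1/n_f² − 1/n_i² = 0.9371.
With n_f = 1: 1/n_i² = 1/1 − 0.9371 = 0.06293, so n_i ≈ 3.99.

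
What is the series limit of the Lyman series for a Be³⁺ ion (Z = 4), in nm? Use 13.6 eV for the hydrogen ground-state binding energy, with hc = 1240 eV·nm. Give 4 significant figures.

The Lyman series has lower level n_f = 1; the series limit corresponds to n_i → ∞.
ΔE_max = 13.6 × 16 / 1² = 217.6 eV.
λ_min = 1240 / 217.6 = 5.699 nm.

5.699 nm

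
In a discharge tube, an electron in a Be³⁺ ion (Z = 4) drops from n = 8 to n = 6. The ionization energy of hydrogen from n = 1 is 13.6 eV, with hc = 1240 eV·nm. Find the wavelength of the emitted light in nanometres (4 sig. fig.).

468.9 nm

For Z = 4 the level energies scale as Z², so the effective Rydberg energy is 13.6 × 16 = 217.6 eV.
ΔE = 217.6 × (1/6² − 1/8²) = 217.6 × 0.01215 = 2.644 eV.
λ = hc/ΔE = 1240 / 2.644 = 468.9 nm.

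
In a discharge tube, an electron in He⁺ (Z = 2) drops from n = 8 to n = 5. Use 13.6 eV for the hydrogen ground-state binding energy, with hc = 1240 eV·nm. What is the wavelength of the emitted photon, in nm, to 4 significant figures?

For Z = 2 the level energies scale as Z², so the effective Rydberg energy is 13.6 × 4 = 54.40 eV.
ΔE = 54.40 × (1/5² − 1/8²) = 54.40 × 0.02438 = 1.326 eV.
λ = hc/ΔE = 1240 / 1.326 = 935.1 nm.

935.1 nm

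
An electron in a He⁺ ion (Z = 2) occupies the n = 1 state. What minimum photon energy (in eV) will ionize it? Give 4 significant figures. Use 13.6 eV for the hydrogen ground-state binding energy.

54.40 eV

E_n = −13.6 Z²/n² = −54.40/n² eV for Z = 2.
E_1 = −54.40/1 = −54.40 eV, so ionization (to E = 0) requires 54.40 eV.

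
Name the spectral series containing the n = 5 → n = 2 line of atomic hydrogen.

The series is set by the lower level: n_f = 2 is the Balmer series.

Balmer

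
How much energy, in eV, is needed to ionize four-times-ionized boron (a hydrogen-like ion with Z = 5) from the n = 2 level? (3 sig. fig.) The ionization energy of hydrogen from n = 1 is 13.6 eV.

85.0 eV

E_n = −13.6 Z²/n² = −340.0/n² eV for Z = 5.
E_2 = −340.0/4 = −85.0 eV, so ionization (to E = 0) requires 85.0 eV.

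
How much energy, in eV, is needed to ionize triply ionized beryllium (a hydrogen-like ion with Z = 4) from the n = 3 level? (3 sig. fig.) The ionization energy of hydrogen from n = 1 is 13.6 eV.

24.2 eV

E_n = −13.6 Z²/n² = −217.6/n² eV for Z = 4.
E_3 = −217.6/9 = −24.2 eV, so ionization (to E = 0) requires 24.2 eV.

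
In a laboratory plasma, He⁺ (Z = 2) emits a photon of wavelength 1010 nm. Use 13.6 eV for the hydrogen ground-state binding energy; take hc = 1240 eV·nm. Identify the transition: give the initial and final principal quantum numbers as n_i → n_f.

n_i = 5, n_f = 4

The photon energy is ΔE = hc/λ = 1240 / 1010 = 1.228 eV.
With Z = 2, ΔE = 54.40 × (1/n_f² − 1/n_i²), so 1/n_f² − 1/n_i² = 0.02257.
Trying n_f = 4 gives 1/n_i² = 0.03993, i.e. n_i ≈ 5; this pair matches.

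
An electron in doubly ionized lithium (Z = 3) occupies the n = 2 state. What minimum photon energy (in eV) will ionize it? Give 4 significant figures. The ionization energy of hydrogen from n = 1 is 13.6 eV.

E_n = −13.6 Z²/n² = −122.4/n² eV for Z = 3.
E_2 = −122.4/4 = −30.60 eV, so ionization (to E = 0) requires 30.60 eV.

30.60 eV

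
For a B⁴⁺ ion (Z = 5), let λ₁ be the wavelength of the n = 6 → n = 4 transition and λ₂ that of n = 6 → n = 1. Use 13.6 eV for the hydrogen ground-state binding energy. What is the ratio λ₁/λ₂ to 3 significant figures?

λ ∝ 1/ΔE ∝ 1/(1/n_f² − 1/n_i²), and the Z² and hc factors cancel in the ratio.
λ₁/λ₂ = (1/1² − 1/6²)/(1/4² − 1/6²) = 0.9722/0.03472 = 28.0.

28.0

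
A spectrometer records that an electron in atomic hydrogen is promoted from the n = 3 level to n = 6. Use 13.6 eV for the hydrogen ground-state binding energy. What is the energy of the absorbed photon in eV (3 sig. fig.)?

1.13 eV

E_6 = −13.60/36 = −0.3778 eV and E_3 = −13.60/9 = −1.511 eV.
The photon energy is |E_6 − E_3| = 1.13 eV.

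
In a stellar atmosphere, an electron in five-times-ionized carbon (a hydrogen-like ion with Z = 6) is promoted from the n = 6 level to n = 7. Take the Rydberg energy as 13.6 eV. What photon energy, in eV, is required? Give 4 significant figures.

3.608 eV

The Bohr energies scale as Z², so for Z = 6: E_n = −489.6/n² eV.
E_7 = −489.6/49 = −9.992 eV and E_6 = −489.6/36 = −13.60 eV.
The photon energy is |E_7 − E_6| = 3.608 eV.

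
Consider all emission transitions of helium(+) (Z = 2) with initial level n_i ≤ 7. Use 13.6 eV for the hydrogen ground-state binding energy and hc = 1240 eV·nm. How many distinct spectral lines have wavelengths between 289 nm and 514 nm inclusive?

2

Enumerate all n_i → n_f pairs with 1 ≤ n_f < n_i ≤ 7 and compute λ = 1240 / [13.6·4·(1/n_f² − 1/n_i²)].
Lines falling in [289, 514] nm: 5→3 (320.5 nm), 4→3 (468.9 nm).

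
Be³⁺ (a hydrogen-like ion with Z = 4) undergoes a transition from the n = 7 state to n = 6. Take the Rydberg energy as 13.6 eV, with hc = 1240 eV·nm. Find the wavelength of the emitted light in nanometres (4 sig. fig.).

773.2 nm

For Z = 4 the level energies scale as Z², so the effective Rydberg energy is 13.6 × 16 = 217.6 eV.
ΔE = 217.6 × (1/6² − 1/7²) = 217.6 × 0.007370 = 1.604 eV.
λ = hc/ΔE = 1240 / 1.604 = 773.2 nm.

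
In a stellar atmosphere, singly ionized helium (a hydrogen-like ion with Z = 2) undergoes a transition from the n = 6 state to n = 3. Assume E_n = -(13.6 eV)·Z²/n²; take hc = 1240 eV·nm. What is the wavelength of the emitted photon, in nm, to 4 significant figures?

For Z = 2 the level energies scale as Z², so the effective Rydberg energy is 13.6 × 4 = 54.40 eV.
ΔE = 54.40 × (1/3² − 1/6²) = 54.40 × 0.08333 = 4.533 eV.
λ = hc/ΔE = 1240 / 4.533 = 273.5 nm.

273.5 nm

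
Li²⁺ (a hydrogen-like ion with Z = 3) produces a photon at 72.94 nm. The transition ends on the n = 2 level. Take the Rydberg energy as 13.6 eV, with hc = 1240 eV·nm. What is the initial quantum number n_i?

n_i = 3

The photon energy is ΔE = hc/λ = 1240 / 72.94 = 17.00 eV.
With Z = 3, ΔE = 122.4 × (1/n_f² − 1/n_i²), so 1/n_f² − 1/n_i² = 0.1389.
With n_f = 2: 1/n_i² = 1/4 − 0.1389 = 0.1111, so n_i ≈ 3.00.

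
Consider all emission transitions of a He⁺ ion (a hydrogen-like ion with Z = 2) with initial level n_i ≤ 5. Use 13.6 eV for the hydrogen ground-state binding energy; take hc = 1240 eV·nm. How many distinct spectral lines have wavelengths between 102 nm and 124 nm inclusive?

2

Enumerate all n_i → n_f pairs with 1 ≤ n_f < n_i ≤ 5 and compute λ = 1240 / [13.6·4·(1/n_f² − 1/n_i²)].
Lines falling in [102, 124] nm: 5→2 (108.5 nm), 4→2 (121.6 nm).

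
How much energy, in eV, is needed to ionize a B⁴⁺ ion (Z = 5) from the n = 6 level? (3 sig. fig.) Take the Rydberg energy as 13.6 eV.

E_n = −13.6 Z²/n² = −340.0/n² eV for Z = 5.
E_6 = −340.0/36 = −9.44 eV, so ionization (to E = 0) requires 9.44 eV.

9.44 eV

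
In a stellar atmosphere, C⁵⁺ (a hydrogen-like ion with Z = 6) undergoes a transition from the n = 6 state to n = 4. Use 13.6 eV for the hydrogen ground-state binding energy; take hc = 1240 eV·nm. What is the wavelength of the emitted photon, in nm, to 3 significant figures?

For Z = 6 the level energies scale as Z², so the effective Rydberg energy is 13.6 × 36 = 489.6 eV.
ΔE = 489.6 × (1/4² − 1/6²) = 489.6 × 0.03472 = 17.00 eV.
λ = hc/ΔE = 1240 / 17.00 = 72.9 nm.

72.9 nm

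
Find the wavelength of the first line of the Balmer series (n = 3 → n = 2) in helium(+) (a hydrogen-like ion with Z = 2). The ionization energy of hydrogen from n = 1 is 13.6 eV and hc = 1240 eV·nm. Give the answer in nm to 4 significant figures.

164.1 nm

The Balmer series terminates on n_f = 2; the first line has n_i = 2+1 = 3.
ΔE = 54.40 × (1/2² − 1/3²) = 7.556 eV.
λ = 1240 / 7.556 = 164.1 nm.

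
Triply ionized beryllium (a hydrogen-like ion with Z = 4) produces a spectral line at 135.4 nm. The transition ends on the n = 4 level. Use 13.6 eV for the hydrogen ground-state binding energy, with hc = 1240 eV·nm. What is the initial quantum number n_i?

n_i = 7

The photon energy is ΔE = hc/λ = 1240 / 135.4 = 9.158 eV.
With Z = 4, ΔE = 217.6 × (1/n_f² − 1/n_i²), so 1/n_f² − 1/n_i² = 0.04209.
With n_f = 4: 1/n_i² = 1/16 − 0.04209 = 0.02041, so n_i ≈ 7.00.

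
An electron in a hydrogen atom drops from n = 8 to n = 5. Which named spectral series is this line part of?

The series is set by the lower level: n_f = 5 is the Pfund series.

Pfund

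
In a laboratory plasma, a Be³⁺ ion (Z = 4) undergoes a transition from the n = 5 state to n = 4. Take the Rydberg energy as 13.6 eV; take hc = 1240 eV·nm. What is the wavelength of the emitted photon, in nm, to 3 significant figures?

For Z = 4 the level energies scale as Z², so the effective Rydberg energy is 13.6 × 16 = 217.6 eV.
ΔE = 217.6 × (1/4² − 1/5²) = 217.6 × 0.02250 = 4.896 eV.
λ = hc/ΔE = 1240 / 4.896 = 253 nm.

253 nm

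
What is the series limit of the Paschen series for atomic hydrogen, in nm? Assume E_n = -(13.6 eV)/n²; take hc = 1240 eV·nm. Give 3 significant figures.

821 nm

The Paschen series has lower level n_f = 3; the series limit corresponds to n_i → ∞.
ΔE_max = 13.6 × 1 / 3² = 1.511 eV.
λ_min = 1240 / 1.511 = 821 nm.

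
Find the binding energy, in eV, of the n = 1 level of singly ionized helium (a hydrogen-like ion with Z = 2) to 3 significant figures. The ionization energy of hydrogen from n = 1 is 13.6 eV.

E_n = −13.6 Z²/n² = −54.40/n² eV for Z = 2.
E_1 = −54.40/1 = −54.4 eV, so ionization (to E = 0) requires 54.4 eV.

54.4 eV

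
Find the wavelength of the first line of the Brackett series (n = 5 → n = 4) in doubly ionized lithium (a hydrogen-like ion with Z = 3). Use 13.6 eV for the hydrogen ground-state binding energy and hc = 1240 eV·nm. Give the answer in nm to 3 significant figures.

The Brackett series terminates on n_f = 4; the first line has n_i = 4+1 = 5.
ΔE = 122.4 × (1/4² − 1/5²) = 2.754 eV.
λ = 1240 / 2.754 = 450 nm.

450 nm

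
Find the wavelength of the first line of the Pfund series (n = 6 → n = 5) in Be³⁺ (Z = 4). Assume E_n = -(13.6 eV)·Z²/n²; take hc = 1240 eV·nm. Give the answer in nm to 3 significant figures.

466 nm

The Pfund series terminates on n_f = 5; the first line has n_i = 5+1 = 6.
ΔE = 217.6 × (1/5² − 1/6²) = 2.660 eV.
λ = 1240 / 2.660 = 466 nm.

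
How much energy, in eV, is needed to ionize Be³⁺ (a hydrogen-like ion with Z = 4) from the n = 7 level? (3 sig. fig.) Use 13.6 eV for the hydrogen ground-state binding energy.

E_n = −13.6 Z²/n² = −217.6/n² eV for Z = 4.
E_7 = −217.6/49 = −4.44 eV, so ionization (to E = 0) requires 4.44 eV.

4.44 eV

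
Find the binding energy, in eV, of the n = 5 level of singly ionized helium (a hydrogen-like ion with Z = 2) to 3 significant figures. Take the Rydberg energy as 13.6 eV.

2.18 eV

E_n = −13.6 Z²/n² = −54.40/n² eV for Z = 2.
E_5 = −54.40/25 = −2.18 eV, so ionization (to E = 0) requires 2.18 eV.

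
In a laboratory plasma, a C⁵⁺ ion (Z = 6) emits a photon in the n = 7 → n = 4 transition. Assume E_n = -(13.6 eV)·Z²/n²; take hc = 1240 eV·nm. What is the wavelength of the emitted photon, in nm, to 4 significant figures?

For Z = 6 the level energies scale as Z², so the effective Rydberg energy is 13.6 × 36 = 489.6 eV.
ΔE = 489.6 × (1/4² − 1/7²) = 489.6 × 0.04209 = 20.61 eV.
λ = hc/ΔE = 1240 / 20.61 = 60.17 nm.

60.17 nm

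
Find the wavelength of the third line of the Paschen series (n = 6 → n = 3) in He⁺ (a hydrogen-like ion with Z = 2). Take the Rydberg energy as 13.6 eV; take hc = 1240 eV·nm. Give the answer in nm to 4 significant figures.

The Paschen series terminates on n_f = 3; the third line has n_i = 3+3 = 6.
ΔE = 54.40 × (1/3² − 1/6²) = 4.533 eV.
λ = 1240 / 4.533 = 273.5 nm.

273.5 nm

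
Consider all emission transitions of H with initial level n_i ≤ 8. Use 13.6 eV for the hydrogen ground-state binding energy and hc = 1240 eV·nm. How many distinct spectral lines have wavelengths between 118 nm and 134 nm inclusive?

1

Enumerate all n_i → n_f pairs with 1 ≤ n_f < n_i ≤ 8 and compute λ = 1240 / [13.6·1·(1/n_f² − 1/n_i²)].
Lines falling in [118, 134] nm: 2→1 (121.6 nm).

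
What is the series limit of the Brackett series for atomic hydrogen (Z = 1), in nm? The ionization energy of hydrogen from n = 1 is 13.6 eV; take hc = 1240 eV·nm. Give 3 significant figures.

The Brackett series has lower level n_f = 4; the series limit corresponds to n_i → ∞.
ΔE_max = 13.6 × 1 / 4² = 0.8500 eV.
λ_min = 1240 / 0.8500 = 1460 nm.

1460 nm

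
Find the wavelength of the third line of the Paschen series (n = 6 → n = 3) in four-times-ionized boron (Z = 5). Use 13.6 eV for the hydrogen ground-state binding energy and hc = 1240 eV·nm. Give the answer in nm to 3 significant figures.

43.8 nm

The Paschen series terminates on n_f = 3; the third line has n_i = 3+3 = 6.
ΔE = 340.0 × (1/3² − 1/6²) = 28.33 eV.
λ = 1240 / 28.33 = 43.8 nm.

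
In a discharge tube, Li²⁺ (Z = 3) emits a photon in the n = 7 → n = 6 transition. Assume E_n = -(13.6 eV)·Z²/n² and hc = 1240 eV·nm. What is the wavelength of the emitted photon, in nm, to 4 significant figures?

1375 nm

For Z = 3 the level energies scale as Z², so the effective Rydberg energy is 13.6 × 9 = 122.4 eV.
ΔE = 122.4 × (1/6² − 1/7²) = 122.4 × 0.007370 = 0.9020 eV.
λ = hc/ΔE = 1240 / 0.9020 = 1375 nm.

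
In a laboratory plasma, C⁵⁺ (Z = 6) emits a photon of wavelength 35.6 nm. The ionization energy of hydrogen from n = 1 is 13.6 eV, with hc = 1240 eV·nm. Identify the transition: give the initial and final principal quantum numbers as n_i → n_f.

The photon energy is ΔE = hc/λ = 1240 / 35.6 = 34.83 eV.
With Z = 6, ΔE = 489.6 × (1/n_f² − 1/n_i²), so 1/n_f² − 1/n_i² = 0.07114.
Trying n_f = 3 gives 1/n_i² = 0.03997, i.e. n_i ≈ 5; this pair matches.

n_i = 5, n_f = 3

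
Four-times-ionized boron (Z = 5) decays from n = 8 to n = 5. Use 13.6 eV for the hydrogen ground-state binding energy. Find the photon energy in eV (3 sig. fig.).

The Bohr energies scale as Z², so for Z = 5: E_n = −340.0/n² eV.
E_8 = −340.0/64 = −5.313 eV and E_5 = −340.0/25 = −13.60 eV.
The photon energy is |E_8 − E_5| = 8.29 eV.

8.29 eV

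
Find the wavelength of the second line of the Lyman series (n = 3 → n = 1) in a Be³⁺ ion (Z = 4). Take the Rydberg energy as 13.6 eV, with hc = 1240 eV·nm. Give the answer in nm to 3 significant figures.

6.41 nm

The Lyman series terminates on n_f = 1; the second line has n_i = 1+2 = 3.
ΔE = 217.6 × (1/1² − 1/3²) = 193.4 eV.
λ = 1240 / 193.4 = 6.41 nm.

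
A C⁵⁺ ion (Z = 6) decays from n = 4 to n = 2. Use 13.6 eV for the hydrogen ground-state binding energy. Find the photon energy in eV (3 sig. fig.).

91.8 eV

The Bohr energies scale as Z², so for Z = 6: E_n = −489.6/n² eV.
E_4 = −489.6/16 = −30.60 eV and E_2 = −489.6/4 = −122.4 eV.
The photon energy is |E_4 − E_2| = 91.8 eV.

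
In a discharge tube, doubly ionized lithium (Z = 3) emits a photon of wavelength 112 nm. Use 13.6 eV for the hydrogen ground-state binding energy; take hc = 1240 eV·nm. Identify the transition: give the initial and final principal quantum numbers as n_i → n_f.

n_i = 7, n_f = 3

The photon energy is ΔE = hc/λ = 1240 / 112 = 11.07 eV.
With Z = 3, ΔE = 122.4 × (1/n_f² − 1/n_i²), so 1/n_f² − 1/n_i² = 0.09045.
Trying n_f = 3 gives 1/n_i² = 0.02066, i.e. n_i ≈ 7; this pair matches.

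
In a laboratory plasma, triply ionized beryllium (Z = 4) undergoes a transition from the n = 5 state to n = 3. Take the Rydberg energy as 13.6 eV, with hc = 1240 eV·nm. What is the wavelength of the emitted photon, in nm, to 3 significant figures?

80.1 nm

For Z = 4 the level energies scale as Z², so the effective Rydberg energy is 13.6 × 16 = 217.6 eV.
ΔE = 217.6 × (1/3² − 1/5²) = 217.6 × 0.07111 = 15.47 eV.
λ = hc/ΔE = 1240 / 15.47 = 80.1 nm.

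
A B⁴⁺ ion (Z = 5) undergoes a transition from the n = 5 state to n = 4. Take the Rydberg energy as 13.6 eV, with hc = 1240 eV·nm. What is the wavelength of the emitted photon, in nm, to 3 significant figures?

162 nm

For Z = 5 the level energies scale as Z², so the effective Rydberg energy is 13.6 × 25 = 340.0 eV.
ΔE = 340.0 × (1/4² − 1/5²) = 340.0 × 0.02250 = 7.650 eV.
λ = hc/ΔE = 1240 / 7.650 = 162 nm.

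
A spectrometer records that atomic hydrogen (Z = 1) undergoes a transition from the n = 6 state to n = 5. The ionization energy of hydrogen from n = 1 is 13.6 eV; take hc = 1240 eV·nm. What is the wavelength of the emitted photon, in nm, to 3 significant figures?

ΔE = 13.60 × (1/5² − 1/6²) = 13.60 × 0.01222 = 0.1662 eV.
λ = hc/ΔE = 1240 / 0.1662 = 7460 nm.
This line belongs to the Pfund series.

7460 nm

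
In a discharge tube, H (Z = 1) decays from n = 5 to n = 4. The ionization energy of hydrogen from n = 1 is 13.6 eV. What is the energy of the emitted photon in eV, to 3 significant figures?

0.306 eV

E_5 = −13.60/25 = −0.5440 eV and E_4 = −13.60/16 = −0.8500 eV.
The photon energy is |E_5 − E_4| = 0.306 eV.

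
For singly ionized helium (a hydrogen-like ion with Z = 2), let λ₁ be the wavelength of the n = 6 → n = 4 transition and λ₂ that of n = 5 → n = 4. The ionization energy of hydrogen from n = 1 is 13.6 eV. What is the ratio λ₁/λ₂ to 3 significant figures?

λ ∝ 1/ΔE ∝ 1/(1/n_f² − 1/n_i²), and the Z² and hc factors cancel in the ratio.
λ₁/λ₂ = (1/4² − 1/5²)/(1/4² − 1/6²) = 0.02250/0.03472 = 0.648.

0.648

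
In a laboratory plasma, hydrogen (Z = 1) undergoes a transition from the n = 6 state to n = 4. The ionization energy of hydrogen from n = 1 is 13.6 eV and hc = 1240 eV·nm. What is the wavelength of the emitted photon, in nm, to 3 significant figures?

2630 nm

ΔE = 13.60 × (1/4² − 1/6²) = 13.60 × 0.03472 = 0.4722 eV.
λ = hc/ΔE = 1240 / 0.4722 = 2630 nm.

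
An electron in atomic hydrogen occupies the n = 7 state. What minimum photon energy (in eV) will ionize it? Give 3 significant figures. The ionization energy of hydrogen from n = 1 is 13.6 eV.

0.278 eV

E_7 = −13.60/49 = −0.278 eV, so ionization (to E = 0) requires 0.278 eV.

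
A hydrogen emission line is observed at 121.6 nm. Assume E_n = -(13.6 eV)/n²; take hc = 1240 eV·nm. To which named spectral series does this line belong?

Lyman

ΔE = 1240/121.6 = 10.20 eV.
This matches 13.6 × (1/1² − 1/2²), so n_f = 1: the Lyman series.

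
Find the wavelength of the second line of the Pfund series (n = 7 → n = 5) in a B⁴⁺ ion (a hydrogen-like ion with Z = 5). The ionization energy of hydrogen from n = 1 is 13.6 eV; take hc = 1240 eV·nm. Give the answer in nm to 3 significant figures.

The Pfund series terminates on n_f = 5; the second line has n_i = 5+2 = 7.
ΔE = 340.0 × (1/5² − 1/7²) = 6.661 eV.
λ = 1240 / 6.661 = 186 nm.

186 nm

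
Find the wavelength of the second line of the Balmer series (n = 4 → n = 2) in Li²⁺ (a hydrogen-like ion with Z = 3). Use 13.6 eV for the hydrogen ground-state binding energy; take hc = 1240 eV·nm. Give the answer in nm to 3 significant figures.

The Balmer series terminates on n_f = 2; the second line has n_i = 2+2 = 4.
ΔE = 122.4 × (1/2² − 1/4²) = 22.95 eV.
λ = 1240 / 22.95 = 54.0 nm.

54.0 nm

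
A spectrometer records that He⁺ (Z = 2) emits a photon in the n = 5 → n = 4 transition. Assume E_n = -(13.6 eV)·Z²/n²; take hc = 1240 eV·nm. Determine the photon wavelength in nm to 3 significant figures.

1010 nm

For Z = 2 the level energies scale as Z², so the effective Rydberg energy is 13.6 × 4 = 54.40 eV.
ΔE = 54.40 × (1/4² − 1/5²) = 54.40 × 0.02250 = 1.224 eV.
λ = hc/ΔE = 1240 / 1.224 = 1010 nm.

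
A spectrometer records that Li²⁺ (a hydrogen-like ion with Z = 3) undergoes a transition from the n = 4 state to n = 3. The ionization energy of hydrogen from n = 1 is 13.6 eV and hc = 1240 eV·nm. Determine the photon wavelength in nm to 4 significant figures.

208.4 nm

For Z = 3 the level energies scale as Z², so the effective Rydberg energy is 13.6 × 9 = 122.4 eV.
ΔE = 122.4 × (1/3² − 1/4²) = 122.4 × 0.04861 = 5.950 eV.
λ = hc/ΔE = 1240 / 5.950 = 208.4 nm.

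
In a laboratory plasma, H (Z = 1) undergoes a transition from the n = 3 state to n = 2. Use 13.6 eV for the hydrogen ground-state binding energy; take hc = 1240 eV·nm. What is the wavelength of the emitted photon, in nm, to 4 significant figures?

656.5 nm

ΔE = 13.60 × (1/2² − 1/3²) = 13.60 × 0.1389 = 1.889 eV.
λ = hc/ΔE = 1240 / 1.889 = 656.5 nm.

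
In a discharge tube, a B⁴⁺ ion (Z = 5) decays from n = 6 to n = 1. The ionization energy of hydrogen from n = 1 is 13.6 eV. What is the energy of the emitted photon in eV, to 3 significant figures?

331 eV

The Bohr energies scale as Z², so for Z = 5: E_n = −340.0/n² eV.
E_6 = −340.0/36 = −9.444 eV and E_1 = −340.0/1 = −340.0 eV.
The photon energy is |E_6 − E_1| = 331 eV.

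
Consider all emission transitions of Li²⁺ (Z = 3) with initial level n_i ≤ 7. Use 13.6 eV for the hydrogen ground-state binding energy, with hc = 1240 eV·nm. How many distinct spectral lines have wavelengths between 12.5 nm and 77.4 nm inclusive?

6

Enumerate all n_i → n_f pairs with 1 ≤ n_f < n_i ≤ 7 and compute λ = 1240 / [13.6·9·(1/n_f² − 1/n_i²)].
Lines falling in [12.5, 77.4] nm: 2→1 (13.51 nm), 7→2 (44.12 nm), 6→2 (45.59 nm), 5→2 (48.24 nm), 4→2 (54.03 nm), 3→2 (72.94 nm).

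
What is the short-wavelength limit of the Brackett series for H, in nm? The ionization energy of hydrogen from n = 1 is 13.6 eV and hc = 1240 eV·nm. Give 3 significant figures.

The Brackett series has lower level n_f = 4; the series limit corresponds to n_i → ∞.
ΔE_max = 13.6 × 1 / 4² = 0.8500 eV.
λ_min = 1240 / 0.8500 = 1460 nm.

1460 nm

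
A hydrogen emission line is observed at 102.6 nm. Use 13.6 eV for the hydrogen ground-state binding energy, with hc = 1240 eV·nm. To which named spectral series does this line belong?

Lyman

ΔE = 1240/102.6 = 12.09 eV.
This matches 13.6 × (1/1² − 1/3²), so n_f = 1: the Lyman series.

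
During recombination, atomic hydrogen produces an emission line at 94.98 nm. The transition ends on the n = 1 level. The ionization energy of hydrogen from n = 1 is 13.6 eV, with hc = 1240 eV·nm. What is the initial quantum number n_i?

n_i = 5

The photon energy is ΔE = hc/λ = 1240 / 94.98 = 13.06 eV.
With Z = 1, ΔE = 13.60 × (1/n_f² − 1/n_i²), so 1/n_f² − 1/n_i² = 0.9600.
With n_f = 1: 1/n_i² = 1/1 − 0.9600 = 0.04005, so n_i ≈ 5.00.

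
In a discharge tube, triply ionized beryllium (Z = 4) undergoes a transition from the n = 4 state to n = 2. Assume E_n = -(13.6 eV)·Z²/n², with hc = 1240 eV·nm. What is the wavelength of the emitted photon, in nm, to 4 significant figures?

30.39 nm

For Z = 4 the level energies scale as Z², so the effective Rydberg energy is 13.6 × 16 = 217.6 eV.
ΔE = 217.6 × (1/2² − 1/4²) = 217.6 × 0.1875 = 40.80 eV.
λ = hc/ΔE = 1240 / 40.80 = 30.39 nm.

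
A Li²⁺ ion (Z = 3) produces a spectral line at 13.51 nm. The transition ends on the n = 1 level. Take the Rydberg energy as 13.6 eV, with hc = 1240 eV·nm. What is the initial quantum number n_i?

The photon energy is ΔE = hc/λ = 1240 / 13.51 = 91.78 eV.
With Z = 3, ΔE = 122.4 × (1/n_f² − 1/n_i²), so 1/n_f² − 1/n_i² = 0.7499.
With n_f = 1: 1/n_i² = 1/1 − 0.7499 = 0.2501, so n_i ≈ 2.00.

n_i = 2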